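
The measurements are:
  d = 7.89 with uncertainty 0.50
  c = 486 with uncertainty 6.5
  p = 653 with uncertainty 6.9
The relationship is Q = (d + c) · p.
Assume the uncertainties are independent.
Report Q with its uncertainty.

Let u = d + c = 494. δu = √(δd² + δc²) = √(0.250 + 42.2) = 6.52, so δu/u = 0.0132.
Q is then a monomial in u, p:
δQ/Q = √((δu/u)² + (1·δp/p)²) = √(0.000174 + 0.000112) = 0.0169
Q = 3.23e+05, so δQ = 0.0169 × 3.23e+05 = 5450.

(3.23 ± 0.0545) × 10^5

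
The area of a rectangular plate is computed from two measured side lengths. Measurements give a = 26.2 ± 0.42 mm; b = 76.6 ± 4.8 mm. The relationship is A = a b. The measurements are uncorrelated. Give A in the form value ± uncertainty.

2010 ± 130 mm^2

Products/powers → add relative errors in quadrature, weighted by exponent:
  (1·δa/a)² = (1×0.0160)² = 0.000257;  (1·δb/b)² = (1×0.0627)² = 0.00393
δA/A = √(0.00418) = 0.0647
A = 2010 mm^2, so δA = 0.0647 × 2010 = 130 mm^2.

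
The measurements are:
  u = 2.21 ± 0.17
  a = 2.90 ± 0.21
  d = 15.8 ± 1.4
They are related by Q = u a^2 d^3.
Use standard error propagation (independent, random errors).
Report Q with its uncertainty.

Relative error in a monomial: (δQ/Q)² = Σ (nᵢ · δxᵢ/xᵢ)².
  (1·δu/u)² = (1×0.0769)² = 0.00592;  (2·δa/a)² = (2×0.0724)² = 0.0210;  (3·δd/d)² = (3×0.0886)² = 0.0707
δQ/Q = √(0.0976) = 0.312
Q = 73300, so δQ = 0.312 × 73300 = 22900.

73300 ± 22900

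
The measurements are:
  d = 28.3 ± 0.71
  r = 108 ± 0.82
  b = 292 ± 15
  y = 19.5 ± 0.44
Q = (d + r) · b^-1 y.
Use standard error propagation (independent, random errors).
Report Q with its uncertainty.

Let u = d + r = 136. δu = √(δd² + δr²) = √(0.504 + 0.672) = 1.08, so δu/u = 0.00796.
Q is then a monomial in u, b, y:
δQ/Q = √((δu/u)² + (-1·δb/b)² + (1·δy/y)²) = √(6.33e-05 + 0.00264 + 0.000509) = 0.0567
Q = 9.10, so δQ = 0.0567 × 9.10 = 0.516.

9.10 ± 0.516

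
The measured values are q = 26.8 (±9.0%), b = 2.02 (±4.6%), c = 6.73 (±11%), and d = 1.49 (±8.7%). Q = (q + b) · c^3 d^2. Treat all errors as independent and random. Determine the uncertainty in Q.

7460

Let u = q + b = 28.8. δu = √(δq² + δb²) = √(5.82 + 0.00863) = 2.41, so δu/u = 0.0838.
Q is then a monomial in u, c, d:
δQ/Q = √((δu/u)² + (3·δc/c)² + (2·δd/d)²) = √(0.00701 + 0.109 + 0.0303) = 0.382
Q = 19500, so δQ = 0.382 × 19500 = 7460.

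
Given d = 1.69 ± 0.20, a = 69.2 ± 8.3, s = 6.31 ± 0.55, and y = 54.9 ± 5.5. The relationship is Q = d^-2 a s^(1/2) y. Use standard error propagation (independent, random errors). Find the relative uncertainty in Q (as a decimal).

0.287

Each factor contributes (exponent × relative error)² to (δQ/Q)²:
  (-2·δd/d)² = (-2×0.118)² = 0.0560;  (1·δa/a)² = (1×0.120)² = 0.0144;  (½·δs/s)² = (0.5×0.0872)² = 0.00190;  (1·δy/y)² = (1×0.100)² = 0.0100
δQ/Q = √(0.0823) = 0.287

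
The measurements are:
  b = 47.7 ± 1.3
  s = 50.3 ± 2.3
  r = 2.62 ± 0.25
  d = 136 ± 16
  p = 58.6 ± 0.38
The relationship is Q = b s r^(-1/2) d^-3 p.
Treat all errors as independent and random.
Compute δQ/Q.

Relative error in a monomial: (δQ/Q)² = Σ (nᵢ · δxᵢ/xᵢ)².
  (1·δb/b)² = (1×0.0273)² = 0.000743;  (1·δs/s)² = (1×0.0457)² = 0.00209;  (−½·δr/r)² = (-0.5×0.0954)² = 0.00228;  (-3·δd/d)² = (-3×0.118)² = 0.125;  (1·δp/p)² = (1×0.00648)² = 4.21e-05
δQ/Q = √(0.130) = 0.360

0.360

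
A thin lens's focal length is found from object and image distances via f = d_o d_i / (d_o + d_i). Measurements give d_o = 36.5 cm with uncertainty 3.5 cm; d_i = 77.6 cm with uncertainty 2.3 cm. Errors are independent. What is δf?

∂f/∂d_o = (d_i/(d_o+d_i))² = 0.463;  ∂f/∂d_i = (d_o/(d_o+d_i))² = 0.102
δf = √((∂f/∂d_o · δd_o)² + (∂f/∂d_i · δd_i)²) = √(2.62 + 0.0554) = 1.64 cm

1.64 cm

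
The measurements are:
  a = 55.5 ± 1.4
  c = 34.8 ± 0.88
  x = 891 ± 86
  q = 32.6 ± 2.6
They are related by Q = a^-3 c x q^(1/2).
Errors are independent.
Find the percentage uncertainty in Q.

Since Q is a product/quotient, work with relative uncertainties:
  (-3·δa/a)² = (-3×0.0252)² = 0.00573;  (1·δc/c)² = (1×0.0253)² = 0.000639;  (1·δx/x)² = (1×0.0965)² = 0.00932;  (½·δq/q)² = (0.5×0.0798)² = 0.00159
δQ/Q = √(0.0173) = 0.131

13.1%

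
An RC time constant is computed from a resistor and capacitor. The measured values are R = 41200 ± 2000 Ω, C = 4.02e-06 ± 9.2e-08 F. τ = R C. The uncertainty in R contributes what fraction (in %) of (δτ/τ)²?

(δτ/τ)² = (1·δR/R)² + (1·δC/C)²
  R term: (1×0.0485)² = 0.00236
  C term: (1×0.0229)² = 0.000524
Total = 0.00288. Share from R = 0.00236/0.00288 = 0.818.

81.8%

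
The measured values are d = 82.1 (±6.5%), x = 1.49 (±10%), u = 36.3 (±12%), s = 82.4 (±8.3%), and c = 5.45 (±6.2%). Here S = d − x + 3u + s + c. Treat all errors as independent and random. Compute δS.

Each term contributes (cᵢ δxᵢ)² to (δS)²:
  (δd)² = 28.5;  (δx)² = 0.0222;  (3·δu)² = 171;  (δs)² = 46.8;  (δc)² = 0.114
δS = √(246) = 15.7

15.7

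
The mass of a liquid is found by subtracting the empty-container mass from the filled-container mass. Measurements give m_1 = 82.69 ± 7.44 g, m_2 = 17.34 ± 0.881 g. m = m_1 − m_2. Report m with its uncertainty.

65.35 ± 7.49 g

m is a linear combination, so absolute uncertainties add in quadrature:
  (δm_1)² = 55.4;  (δm_2)² = 0.776
δm = √(56.1) = 7.49 g
m = 65.35 g.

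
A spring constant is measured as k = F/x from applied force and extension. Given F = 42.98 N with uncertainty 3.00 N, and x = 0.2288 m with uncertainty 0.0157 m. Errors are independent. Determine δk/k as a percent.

9.79%

Relative error in a monomial: (δk/k)² = Σ (nᵢ · δxᵢ/xᵢ)².
  (1·δF/F)² = (1×0.0698)² = 0.00487;  (-1·δx/x)² = (-1×0.0686)² = 0.00471
δk/k = √(0.00958) = 0.0979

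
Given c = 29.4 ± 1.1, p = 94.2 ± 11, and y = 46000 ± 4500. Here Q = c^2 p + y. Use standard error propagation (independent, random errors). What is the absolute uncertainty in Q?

12200

Let w = c^2·p = 81400. δw/w = √((2·δc/c)² + (1·δp/p)²) = √(0.00560 + 0.0136) = 0.139, so δw = 11300.
Q = w + y: δQ = √(δw² + δy²) = √(1.28e+08 + 2.02e+07) = 12200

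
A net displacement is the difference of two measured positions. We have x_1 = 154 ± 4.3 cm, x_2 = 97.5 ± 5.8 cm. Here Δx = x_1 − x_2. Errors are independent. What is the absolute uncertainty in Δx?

7.22 cm

Δx is a linear combination, so absolute uncertainties add in quadrature:
  (δx_1)² = 18.5;  (δx_2)² = 33.6
δΔx = √(52.1) = 7.22 cm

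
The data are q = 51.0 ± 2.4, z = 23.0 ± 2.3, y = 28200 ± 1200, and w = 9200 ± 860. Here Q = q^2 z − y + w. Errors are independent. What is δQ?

8350

Let p = q^2·z = 59800. δp/p = √((2·δq/q)² + (1·δz/z)²) = √(0.00886 + 0.0100) = 0.137, so δp = 8220.
Q = p − y + w: δQ = √(δp² + δy² + δw²) = √(6.75e+07 + 1.44e+06 + 7.4e+05) = 8350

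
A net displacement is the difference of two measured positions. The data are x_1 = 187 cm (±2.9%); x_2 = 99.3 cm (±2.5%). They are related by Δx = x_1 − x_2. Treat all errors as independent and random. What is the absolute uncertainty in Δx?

Each term contributes (cᵢ δxᵢ)² to (δΔx)²:
  (δx_1)² = 29.4;  (δx_2)² = 6.16
δΔx = √(35.6) = 5.96 cm

5.96 cm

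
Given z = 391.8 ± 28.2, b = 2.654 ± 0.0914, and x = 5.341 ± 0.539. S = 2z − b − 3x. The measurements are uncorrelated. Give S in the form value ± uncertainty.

Each term contributes (cᵢ δxᵢ)² to (δS)²:
  (2·δz)² = 3180;  (δb)² = 0.00835;  (3·δx)² = 2.61
δS = √(3180) = 56.4
S = 764.9.

764.9 ± 56.4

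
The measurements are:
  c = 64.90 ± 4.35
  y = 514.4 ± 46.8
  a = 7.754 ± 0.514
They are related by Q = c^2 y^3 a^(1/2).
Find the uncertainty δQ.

4.88e+11

Products/powers → add relative errors in quadrature, weighted by exponent:
  (2·δc/c)² = (2×0.0670)² = 0.0180;  (3·δy/y)² = (3×0.0910)² = 0.0745;  (½·δa/a)² = (0.5×0.0663)² = 0.00110
δQ/Q = √(0.0936) = 0.306
Q = 1.596e+12, so δQ = 0.306 × 1.596e+12 = 4.88e+11.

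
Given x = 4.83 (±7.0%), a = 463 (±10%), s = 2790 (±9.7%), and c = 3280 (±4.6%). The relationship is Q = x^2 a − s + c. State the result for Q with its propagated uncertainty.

11300 ± 1880

Let p = x^2·a = 10800. δp/p = √((2·δx/x)² + (1·δa/a)²) = √(0.0196 + 0.0100) = 0.172, so δp = 1860.
Q = p − s + c: δQ = √(δp² + δs² + δc²) = √(3.45e+06 + 73200 + 22800) = 1880
Q = 11300.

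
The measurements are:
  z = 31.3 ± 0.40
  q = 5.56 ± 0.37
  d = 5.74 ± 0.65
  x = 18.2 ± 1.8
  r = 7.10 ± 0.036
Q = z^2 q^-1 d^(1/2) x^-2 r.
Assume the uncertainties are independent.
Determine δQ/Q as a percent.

21.8%

Products/powers → add relative errors in quadrature, weighted by exponent:
  (2·δz/z)² = (2×0.0128)² = 0.000653;  (-1·δq/q)² = (-1×0.0665)² = 0.00443;  (½·δd/d)² = (0.5×0.113)² = 0.00321;  (-2·δx/x)² = (-2×0.0989)² = 0.0391;  (1·δr/r)² = (1×0.00507)² = 2.57e-05
δQ/Q = √(0.0474) = 0.218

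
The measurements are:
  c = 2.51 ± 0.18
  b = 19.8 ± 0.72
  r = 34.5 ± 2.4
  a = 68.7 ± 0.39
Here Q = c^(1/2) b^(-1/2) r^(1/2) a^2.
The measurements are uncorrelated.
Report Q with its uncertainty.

9870 ± 537

Relative error in a monomial: (δQ/Q)² = Σ (nᵢ · δxᵢ/xᵢ)².
  (½·δc/c)² = (0.5×0.0717)² = 0.00129;  (−½·δb/b)² = (-0.5×0.0364)² = 0.000331;  (½·δr/r)² = (0.5×0.0696)² = 0.00121;  (2·δa/a)² = (2×0.00568)² = 0.000129
δQ/Q = √(0.00296) = 0.0544
Q = 9870, so δQ = 0.0544 × 9870 = 537.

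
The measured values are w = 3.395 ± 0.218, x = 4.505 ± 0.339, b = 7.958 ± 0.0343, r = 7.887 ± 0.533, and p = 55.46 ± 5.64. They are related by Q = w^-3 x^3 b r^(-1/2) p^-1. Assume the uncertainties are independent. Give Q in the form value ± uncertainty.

0.1194 ± 0.0377

For a monomial Q ∝ w^-3, x^3, b, r^(-1/2), p^-1, fractional errors add in quadrature:
  (-3·δw/w)² = (-3×0.0642)² = 0.0371;  (3·δx/x)² = (3×0.0752)² = 0.0510;  (1·δb/b)² = (1×0.00431)² = 1.86e-05;  (−½·δr/r)² = (-0.5×0.0676)² = 0.00114;  (-1·δp/p)² = (-1×0.102)² = 0.0103
δQ/Q = √(0.0996) = 0.316
Q = 0.1194, so δQ = 0.316 × 0.1194 = 0.0377.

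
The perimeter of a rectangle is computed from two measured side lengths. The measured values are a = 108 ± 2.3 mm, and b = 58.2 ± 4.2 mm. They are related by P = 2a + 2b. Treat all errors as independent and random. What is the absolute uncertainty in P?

9.58 mm

For a sum/difference, combine absolute errors in quadrature:
  (2·δa)² = 21.2;  (2·δb)² = 70.6
δP = √(91.7) = 9.58 mm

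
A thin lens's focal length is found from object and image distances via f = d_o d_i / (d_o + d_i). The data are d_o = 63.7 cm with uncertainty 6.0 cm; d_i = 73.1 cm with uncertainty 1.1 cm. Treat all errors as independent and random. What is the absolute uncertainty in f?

∂f/∂d_o = (d_i/(d_o+d_i))² = 0.286;  ∂f/∂d_i = (d_o/(d_o+d_i))² = 0.217
δf = √((∂f/∂d_o · δd_o)² + (∂f/∂d_i · δd_i)²) = √(2.94 + 0.0569) = 1.73 cm

1.73 cm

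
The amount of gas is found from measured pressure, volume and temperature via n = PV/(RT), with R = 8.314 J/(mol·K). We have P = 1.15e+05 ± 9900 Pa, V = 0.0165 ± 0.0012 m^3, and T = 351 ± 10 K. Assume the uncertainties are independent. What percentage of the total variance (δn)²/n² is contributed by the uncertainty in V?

39.1%

(δn/n)² = (1·δP/P)² + (1·δV/V)² + (-1·δT/T)²
  P term: (1×0.0861)² = 0.00741
  V term: (1×0.0727)² = 0.00529
  T term: (-1×0.0285)² = 0.000812
Total = 0.0135. Share from V = 0.00529/0.0135 = 0.391.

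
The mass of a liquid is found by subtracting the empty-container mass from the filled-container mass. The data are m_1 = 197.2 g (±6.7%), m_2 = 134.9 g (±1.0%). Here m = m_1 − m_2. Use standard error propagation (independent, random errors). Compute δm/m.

0.213

Sums and differences: (δm)² = Σ (cᵢ δxᵢ)².
  (δm_1)² = 175;  (δm_2)² = 1.82
δm = √(176) = 13.3 g
m = 62.30 g, so δm/m = 13.3/62.30 = 0.213.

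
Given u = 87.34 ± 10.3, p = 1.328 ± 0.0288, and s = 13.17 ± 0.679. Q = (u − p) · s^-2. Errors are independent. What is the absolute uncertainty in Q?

0.0784

Let w = u − p = 86.01. δw = √(δu² + δp²) = √(106 + 0.000829) = 10.3, so δw/w = 0.120.
Q is then a monomial in w, s:
δQ/Q = √((δw/w)² + (-2·δs/s)²) = √(0.0143 + 0.0106) = 0.158
Q = 0.4959, so δQ = 0.158 × 0.4959 = 0.0784.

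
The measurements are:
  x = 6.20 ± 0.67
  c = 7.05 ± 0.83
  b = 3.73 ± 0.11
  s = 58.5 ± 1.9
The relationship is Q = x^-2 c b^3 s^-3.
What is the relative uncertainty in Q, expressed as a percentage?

27.9%

Since Q is a product/quotient, work with relative uncertainties:
  (-2·δx/x)² = (-2×0.108)² = 0.0467;  (1·δc/c)² = (1×0.118)² = 0.0139;  (3·δb/b)² = (3×0.0295)² = 0.00783;  (-3·δs/s)² = (-3×0.0325)² = 0.00949
δQ/Q = √(0.0779) = 0.279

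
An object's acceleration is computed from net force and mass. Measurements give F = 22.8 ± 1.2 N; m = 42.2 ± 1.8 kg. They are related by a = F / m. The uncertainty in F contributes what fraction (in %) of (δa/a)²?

60.4%

(δa/a)² = (1·δF/F)² + (-1·δm/m)²
  F term: (1×0.0526)² = 0.00277
  m term: (-1×0.0427)² = 0.00182
Total = 0.00459. Share from F = 0.00277/0.00459 = 0.604.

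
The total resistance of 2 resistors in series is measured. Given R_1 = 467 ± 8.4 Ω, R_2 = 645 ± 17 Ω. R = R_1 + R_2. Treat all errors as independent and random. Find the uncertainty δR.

For a sum/difference, combine absolute errors in quadrature:
  (δR_1)² = 70.6;  (δR_2)² = 289
δR = √(360) = 19.0 Ω

19.0 Ω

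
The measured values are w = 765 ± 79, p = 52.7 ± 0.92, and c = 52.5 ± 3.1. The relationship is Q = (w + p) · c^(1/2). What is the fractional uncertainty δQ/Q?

Let u = w + p = 818. δu = √(δw² + δp²) = √(6240 + 0.846) = 79.0, so δu/u = 0.0966.
Q is then a monomial in u, c:
δQ/Q = √((δu/u)² + (½·δc/c)²) = √(0.00934 + 0.000872) = 0.101

0.101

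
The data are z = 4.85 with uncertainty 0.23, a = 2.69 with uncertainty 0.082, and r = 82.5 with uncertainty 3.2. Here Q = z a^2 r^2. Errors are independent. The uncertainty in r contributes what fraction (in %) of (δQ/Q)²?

50.2%

(δQ/Q)² = (1·δz/z)² + (2·δa/a)² + (2·δr/r)²
  z term: (1×0.0474)² = 0.00225
  a term: (2×0.0305)² = 0.00372
  r term: (2×0.0388)² = 0.00602
Total = 0.0120. Share from r = 0.00602/0.0120 = 0.502.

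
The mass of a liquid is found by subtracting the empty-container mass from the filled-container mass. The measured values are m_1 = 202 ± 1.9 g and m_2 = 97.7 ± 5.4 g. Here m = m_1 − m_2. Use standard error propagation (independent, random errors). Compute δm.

m is a linear combination, so absolute uncertainties add in quadrature:
  (δm_1)² = 3.61;  (δm_2)² = 29.2
δm = √(32.8) = 5.72 g

5.72 g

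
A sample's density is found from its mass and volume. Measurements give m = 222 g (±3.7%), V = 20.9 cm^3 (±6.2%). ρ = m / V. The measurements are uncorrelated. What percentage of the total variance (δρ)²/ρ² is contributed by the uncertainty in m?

26.3%

(δρ/ρ)² = (1·δm/m)² + (-1·δV/V)²
  m term: (1×0.0370)² = 0.00137
  V term: (-1×0.0620)² = 0.00384
Total = 0.00521. Share from m = 0.00137/0.00521 = 0.263.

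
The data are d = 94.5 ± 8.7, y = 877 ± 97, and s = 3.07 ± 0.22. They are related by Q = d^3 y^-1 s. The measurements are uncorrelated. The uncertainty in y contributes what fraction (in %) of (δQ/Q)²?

(δQ/Q)² = (3·δd/d)² + (-1·δy/y)² + (1·δs/s)²
  d term: (3×0.0921)² = 0.0763
  y term: (-1×0.111)² = 0.0122
  s term: (1×0.0717)² = 0.00514
Total = 0.0936. Share from y = 0.0122/0.0936 = 0.131.

13.1%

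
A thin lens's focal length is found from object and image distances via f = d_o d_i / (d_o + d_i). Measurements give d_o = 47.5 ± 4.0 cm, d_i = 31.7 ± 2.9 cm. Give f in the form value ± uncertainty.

∂f/∂d_o = (d_i/(d_o+d_i))² = 0.160;  ∂f/∂d_i = (d_o/(d_o+d_i))² = 0.360
δf = √((∂f/∂d_o · δd_o)² + (∂f/∂d_i · δd_i)²) = √(0.411 + 1.09) = 1.22 cm
f = 19.0 cm.

19.0 ± 1.22 cm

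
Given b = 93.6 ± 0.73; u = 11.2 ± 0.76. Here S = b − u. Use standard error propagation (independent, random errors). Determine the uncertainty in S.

S is a linear combination, so absolute uncertainties add in quadrature:
  (δb)² = 0.533;  (δu)² = 0.578
δS = √(1.11) = 1.05

1.05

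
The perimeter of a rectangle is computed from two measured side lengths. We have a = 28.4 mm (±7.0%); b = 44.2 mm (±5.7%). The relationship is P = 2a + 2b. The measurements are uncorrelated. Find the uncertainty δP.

6.42 mm

Sums and differences: (δP)² = Σ (cᵢ δxᵢ)².
  (2·δa)² = 15.8;  (2·δb)² = 25.4
δP = √(41.2) = 6.42 mm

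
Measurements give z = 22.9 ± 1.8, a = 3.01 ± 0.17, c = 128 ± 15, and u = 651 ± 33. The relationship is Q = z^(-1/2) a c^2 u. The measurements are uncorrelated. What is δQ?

Q is a product of powers, so relative uncertainties combine in quadrature:
  (−½·δz/z)² = (-0.5×0.0786)² = 0.00154;  (1·δa/a)² = (1×0.0565)² = 0.00319;  (2·δc/c)² = (2×0.117)² = 0.0549;  (1·δu/u)² = (1×0.0507)² = 0.00257
δQ/Q = √(0.0622) = 0.249
Q = 6.71e+06, so δQ = 0.249 × 6.71e+06 = 1.67e+06.

1.67e+06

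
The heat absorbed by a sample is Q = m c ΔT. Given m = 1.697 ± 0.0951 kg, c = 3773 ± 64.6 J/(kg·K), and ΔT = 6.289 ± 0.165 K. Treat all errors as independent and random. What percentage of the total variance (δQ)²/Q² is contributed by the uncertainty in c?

7.11%

(δQ/Q)² = (1·δm/m)² + (1·δc/c)² + (1·δΔT/ΔT)²
  m term: (1×0.0560)² = 0.00314
  c term: (1×0.0171)² = 0.000293
  ΔT term: (1×0.0262)² = 0.000688
Total = 0.00412. Share from c = 0.000293/0.00412 = 0.0711.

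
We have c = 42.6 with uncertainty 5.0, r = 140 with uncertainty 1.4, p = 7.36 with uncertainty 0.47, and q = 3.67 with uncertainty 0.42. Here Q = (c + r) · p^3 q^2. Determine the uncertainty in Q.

Let u = c + r = 183. δu = √(δc² + δr²) = √(25.0 + 1.96) = 5.19, so δu/u = 0.0284.
Q is then a monomial in u, p, q:
δQ/Q = √((δu/u)² + (3·δp/p)² + (2·δq/q)²) = √(0.000809 + 0.0367 + 0.0524) = 0.300
Q = 9.81e+05, so δQ = 0.300 × 9.81e+05 = 2.94e+05.

2.94e+05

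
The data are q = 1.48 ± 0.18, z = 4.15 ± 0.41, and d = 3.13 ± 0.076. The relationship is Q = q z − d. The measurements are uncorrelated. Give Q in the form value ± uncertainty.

Let p = q·z = 6.14. δp/p = √((1·δq/q)² + (1·δz/z)²) = √(0.0148 + 0.00976) = 0.157, so δp = 0.962.
Q = p − d: δQ = √(δp² + δd²) = √(0.926 + 0.00578) = 0.965
Q = 3.01.

3.01 ± 0.965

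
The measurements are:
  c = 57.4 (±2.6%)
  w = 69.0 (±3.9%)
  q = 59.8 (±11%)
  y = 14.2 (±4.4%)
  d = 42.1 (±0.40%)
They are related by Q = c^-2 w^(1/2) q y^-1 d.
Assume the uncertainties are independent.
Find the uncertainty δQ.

0.0585

Products/powers → add relative errors in quadrature, weighted by exponent:
  (-2·δc/c)² = (-2×0.0260)² = 0.00270;  (½·δw/w)² = (0.5×0.0390)² = 0.000380;  (1·δq/q)² = (1×0.110)² = 0.0121;  (-1·δy/y)² = (-1×0.0440)² = 0.00194;  (1·δd/d)² = (1×0.00400)² = 1.6e-05
δQ/Q = √(0.0171) = 0.131
Q = 0.447, so δQ = 0.131 × 0.447 = 0.0585.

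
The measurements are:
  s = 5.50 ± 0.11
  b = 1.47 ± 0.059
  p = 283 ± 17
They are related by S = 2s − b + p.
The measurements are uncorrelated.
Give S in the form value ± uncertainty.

293 ± 17.0

Absolute uncertainties add in quadrature for a linear combination:
  (2·δs)² = 0.0484;  (δb)² = 0.00348;  (δp)² = 289
δS = √(289) = 17.0
S = 293.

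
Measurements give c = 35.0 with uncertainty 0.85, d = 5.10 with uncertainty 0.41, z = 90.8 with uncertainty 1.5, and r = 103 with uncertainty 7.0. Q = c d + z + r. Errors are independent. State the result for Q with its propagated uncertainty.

Let p = c·d = 178. δp/p = √((1·δc/c)² + (1·δd/d)²) = √(0.000590 + 0.00646) = 0.0840, so δp = 15.0.
Q = p + z + r: δQ = √(δp² + δz² + δr²) = √(225 + 2.25 + 49.0) = 16.6
Q = 372.

372 ± 16.6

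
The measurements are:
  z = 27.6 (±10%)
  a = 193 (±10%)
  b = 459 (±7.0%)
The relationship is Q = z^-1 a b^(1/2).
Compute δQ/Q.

For a monomial Q ∝ z^-1, a, b^(1/2), fractional errors add in quadrature:
  (-1·δz/z)² = (-1×0.100)² = 0.0100;  (1·δa/a)² = (1×0.100)² = 0.0100;  (½·δb/b)² = (0.5×0.0700)² = 0.00123
δQ/Q = √(0.0212) = 0.146

0.146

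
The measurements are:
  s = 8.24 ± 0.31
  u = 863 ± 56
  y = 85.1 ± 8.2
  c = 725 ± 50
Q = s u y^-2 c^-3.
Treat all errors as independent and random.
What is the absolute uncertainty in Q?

7.54e-10

Q is a product of powers, so relative uncertainties combine in quadrature:
  (1·δs/s)² = (1×0.0376)² = 0.00142;  (1·δu/u)² = (1×0.0649)² = 0.00421;  (-2·δy/y)² = (-2×0.0964)² = 0.0371;  (-3·δc/c)² = (-3×0.0690)² = 0.0428
δQ/Q = √(0.0856) = 0.293
Q = 2.58e-09, so δQ = 0.293 × 2.58e-09 = 7.54e-10.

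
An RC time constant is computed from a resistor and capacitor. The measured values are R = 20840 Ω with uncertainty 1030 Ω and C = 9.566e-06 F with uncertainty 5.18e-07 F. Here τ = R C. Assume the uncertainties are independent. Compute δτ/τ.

Products/powers → add relative errors in quadrature, weighted by exponent:
  (1·δR/R)² = (1×0.0494)² = 0.00244;  (1·δC/C)² = (1×0.0542)² = 0.00293
δτ/τ = √(0.00537) = 0.0733

0.0733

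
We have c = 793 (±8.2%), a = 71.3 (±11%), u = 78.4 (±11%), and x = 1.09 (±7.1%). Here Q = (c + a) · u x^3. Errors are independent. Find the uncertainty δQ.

22100

Let w = c + a = 864. δw = √(δc² + δa²) = √(4230 + 61.5) = 65.5, so δw/w = 0.0758.
Q is then a monomial in w, u, x:
δQ/Q = √((δw/w)² + (1·δu/u)² + (3·δx/x)²) = √(0.00574 + 0.0121 + 0.0454) = 0.251
Q = 87800, so δQ = 0.251 × 87800 = 22100.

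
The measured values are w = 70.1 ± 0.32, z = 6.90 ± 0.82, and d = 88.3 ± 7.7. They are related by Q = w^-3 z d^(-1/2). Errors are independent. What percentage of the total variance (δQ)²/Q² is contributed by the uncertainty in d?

(δQ/Q)² = (-3·δw/w)² + (1·δz/z)² + (−½·δd/d)²
  w term: (-3×0.00456)² = 0.000188
  z term: (1×0.119)² = 0.0141
  d term: (-0.5×0.0872)² = 0.00190
Total = 0.0162. Share from d = 0.00190/0.0162 = 0.117.

11.7%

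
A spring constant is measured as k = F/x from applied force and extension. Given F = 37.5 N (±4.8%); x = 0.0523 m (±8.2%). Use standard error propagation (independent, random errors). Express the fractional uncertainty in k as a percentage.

Each factor contributes (exponent × relative error)² to (δk/k)²:
  (1·δF/F)² = (1×0.0480)² = 0.00230;  (-1·δx/x)² = (-1×0.0820)² = 0.00672
δk/k = √(0.00903) = 0.0950

9.50%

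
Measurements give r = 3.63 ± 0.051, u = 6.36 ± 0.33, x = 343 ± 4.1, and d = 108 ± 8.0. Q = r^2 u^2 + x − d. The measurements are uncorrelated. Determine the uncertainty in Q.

Let p = r^2·u^2 = 533. δp/p = √((2·δr/r)² + (2·δu/u)²) = √(0.000790 + 0.0108) = 0.108, so δp = 57.3.
Q = p + x − d: δQ = √(δp² + δx² + δd²) = √(3280 + 16.8 + 64.0) = 58.0

58.0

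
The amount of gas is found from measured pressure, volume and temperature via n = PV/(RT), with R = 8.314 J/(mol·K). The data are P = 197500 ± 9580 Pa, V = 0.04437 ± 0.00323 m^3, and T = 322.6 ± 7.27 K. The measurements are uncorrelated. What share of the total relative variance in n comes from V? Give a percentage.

(δn/n)² = (1·δP/P)² + (1·δV/V)² + (-1·δT/T)²
  P term: (1×0.0485)² = 0.00235
  V term: (1×0.0728)² = 0.00530
  T term: (-1×0.0225)² = 0.000508
Total = 0.00816. Share from V = 0.00530/0.00816 = 0.649.

64.9%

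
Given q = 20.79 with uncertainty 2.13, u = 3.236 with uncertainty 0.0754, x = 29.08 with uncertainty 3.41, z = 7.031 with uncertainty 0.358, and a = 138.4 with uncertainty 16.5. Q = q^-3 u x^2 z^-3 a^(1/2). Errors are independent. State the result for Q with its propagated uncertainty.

0.01031 ± 0.00434

For a monomial Q ∝ q^-3, u, x^2, z^-3, a^(1/2), fractional errors add in quadrature:
  (-3·δq/q)² = (-3×0.102)² = 0.0945;  (1·δu/u)² = (1×0.0233)² = 0.000543;  (2·δx/x)² = (2×0.117)² = 0.0550;  (-3·δz/z)² = (-3×0.0509)² = 0.0233;  (½·δa/a)² = (0.5×0.119)² = 0.00355
δQ/Q = √(0.177) = 0.421
Q = 0.01031, so δQ = 0.421 × 0.01031 = 0.00434.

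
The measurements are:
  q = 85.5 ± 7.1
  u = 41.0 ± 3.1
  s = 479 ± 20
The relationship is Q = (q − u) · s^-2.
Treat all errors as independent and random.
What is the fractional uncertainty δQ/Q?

Let w = q − u = 44.5. δw = √(δq² + δu²) = √(50.4 + 9.61) = 7.75, so δw/w = 0.174.
Q is then a monomial in w, s:
δQ/Q = √((δw/w)² + (-2·δs/s)²) = √(0.0303 + 0.00697) = 0.193

0.193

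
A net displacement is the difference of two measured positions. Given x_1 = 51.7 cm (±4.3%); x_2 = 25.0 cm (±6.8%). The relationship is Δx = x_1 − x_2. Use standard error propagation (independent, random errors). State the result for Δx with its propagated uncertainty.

Absolute uncertainties add in quadrature for a linear combination:
  (δx_1)² = 4.94;  (δx_2)² = 2.89
δΔx = √(7.83) = 2.80 cm
Δx = 26.7 cm.

26.7 ± 2.80 cm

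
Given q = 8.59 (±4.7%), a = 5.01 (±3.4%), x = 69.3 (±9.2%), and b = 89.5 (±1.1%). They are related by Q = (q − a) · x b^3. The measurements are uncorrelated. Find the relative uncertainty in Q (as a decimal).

Let u = q − a = 3.58. δu = √(δq² + δa²) = √(0.163 + 0.0290) = 0.438, so δu/u = 0.122.
Q is then a monomial in u, x, b:
δQ/Q = √((δu/u)² + (1·δx/x)² + (3·δb/b)²) = √(0.0150 + 0.00846 + 0.00109) = 0.157

0.157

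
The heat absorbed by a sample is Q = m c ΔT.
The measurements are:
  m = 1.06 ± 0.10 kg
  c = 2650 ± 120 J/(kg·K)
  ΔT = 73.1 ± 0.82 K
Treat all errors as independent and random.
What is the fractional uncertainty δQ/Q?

0.105

For a monomial Q ∝ m, c, ΔT, fractional errors add in quadrature:
  (1·δm/m)² = (1×0.0943)² = 0.00890;  (1·δc/c)² = (1×0.0453)² = 0.00205;  (1·δΔT/ΔT)² = (1×0.0112)² = 0.000126
δQ/Q = √(0.0111) = 0.105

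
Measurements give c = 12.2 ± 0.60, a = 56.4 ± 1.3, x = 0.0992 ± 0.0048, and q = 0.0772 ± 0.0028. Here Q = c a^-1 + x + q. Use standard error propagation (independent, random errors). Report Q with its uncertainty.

0.393 ± 0.0130

Let p = c·a^-1 = 0.216. δp/p = √((1·δc/c)² + (-1·δa/a)²) = √(0.00242 + 0.000531) = 0.0543, so δp = 0.0117.
Q = p + x + q: δQ = √(δp² + δx² + δq²) = √(0.000138 + 2.3e-05 + 7.84e-06) = 0.0130
Q = 0.393.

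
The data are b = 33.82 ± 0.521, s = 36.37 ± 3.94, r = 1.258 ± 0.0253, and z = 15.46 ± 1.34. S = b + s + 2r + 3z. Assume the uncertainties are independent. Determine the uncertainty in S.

Each term contributes (cᵢ δxᵢ)² to (δS)²:
  (δb)² = 0.271;  (δs)² = 15.5;  (2·δr)² = 0.00256;  (3·δz)² = 16.2
δS = √(32.0) = 5.65

5.65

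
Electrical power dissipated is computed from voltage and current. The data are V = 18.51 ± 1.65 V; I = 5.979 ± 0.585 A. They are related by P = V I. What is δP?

Relative error in a monomial: (δP/P)² = Σ (nᵢ · δxᵢ/xᵢ)².
  (1·δV/V)² = (1×0.0891)² = 0.00795;  (1·δI/I)² = (1×0.0978)² = 0.00957
δP/P = √(0.0175) = 0.132
P = 110.7 W, so δP = 0.132 × 110.7 = 14.6 W.

14.6 W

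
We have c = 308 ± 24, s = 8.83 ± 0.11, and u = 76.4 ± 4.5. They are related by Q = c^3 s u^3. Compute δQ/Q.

Each factor contributes (exponent × relative error)² to (δQ/Q)²:
  (3·δc/c)² = (3×0.0779)² = 0.0546;  (1·δs/s)² = (1×0.0125)² = 0.000155;  (3·δu/u)² = (3×0.0589)² = 0.0312
δQ/Q = √(0.0860) = 0.293

0.293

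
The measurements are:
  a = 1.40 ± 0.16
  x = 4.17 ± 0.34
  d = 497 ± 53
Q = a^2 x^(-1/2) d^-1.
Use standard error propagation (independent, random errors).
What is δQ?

Products/powers → add relative errors in quadrature, weighted by exponent:
  (2·δa/a)² = (2×0.114)² = 0.0522;  (−½·δx/x)² = (-0.5×0.0815)² = 0.00166;  (-1·δd/d)² = (-1×0.107)² = 0.0114
δQ/Q = √(0.0653) = 0.255
Q = 0.00193, so δQ = 0.255 × 0.00193 = 0.000493.

0.000493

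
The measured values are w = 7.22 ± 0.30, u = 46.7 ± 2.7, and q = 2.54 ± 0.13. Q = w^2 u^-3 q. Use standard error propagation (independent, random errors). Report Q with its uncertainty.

Since Q is a product/quotient, work with relative uncertainties:
  (2·δw/w)² = (2×0.0416)² = 0.00691;  (-3·δu/u)² = (-3×0.0578)² = 0.0301;  (1·δq/q)² = (1×0.0512)² = 0.00262
δQ/Q = √(0.0396) = 0.199
Q = 0.00130, so δQ = 0.199 × 0.00130 = 0.000259.

0.00130 ± 0.000259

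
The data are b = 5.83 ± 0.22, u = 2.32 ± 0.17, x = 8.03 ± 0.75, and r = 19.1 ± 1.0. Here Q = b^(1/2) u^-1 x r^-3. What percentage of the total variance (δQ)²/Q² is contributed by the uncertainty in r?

(δQ/Q)² = (½·δb/b)² + (-1·δu/u)² + (1·δx/x)² + (-3·δr/r)²
  b term: (0.5×0.0377)² = 0.000356
  u term: (-1×0.0733)² = 0.00537
  x term: (1×0.0934)² = 0.00872
  r term: (-3×0.0524)² = 0.0247
Total = 0.0391. Share from r = 0.0247/0.0391 = 0.631.

63.1%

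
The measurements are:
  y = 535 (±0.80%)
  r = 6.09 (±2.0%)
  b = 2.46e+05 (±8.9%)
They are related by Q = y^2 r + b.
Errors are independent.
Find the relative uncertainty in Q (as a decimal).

0.0250

Let p = y^2·r = 1.74e+06. δp/p = √((2·δy/y)² + (1·δr/r)²) = √(0.000256 + 0.000400) = 0.0256, so δp = 44600.
Q = p + b: δQ = √(δp² + δb²) = √(1.99e+09 + 4.79e+08) = 49700
Q = 1.99e+06, so δQ/Q = 49700/1.99e+06 = 0.0250.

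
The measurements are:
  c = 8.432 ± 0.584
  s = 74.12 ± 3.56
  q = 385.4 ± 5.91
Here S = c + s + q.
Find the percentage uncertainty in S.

Absolute uncertainties add in quadrature for a linear combination:
  (δc)² = 0.341;  (δs)² = 12.7;  (δq)² = 34.9
δS = √(47.9) = 6.92
S = 468.0, so δS/S = 6.92/468.0 = 0.0148.

1.48%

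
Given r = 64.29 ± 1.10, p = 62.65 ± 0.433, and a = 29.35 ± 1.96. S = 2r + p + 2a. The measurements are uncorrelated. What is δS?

4.52

S is a linear combination, so absolute uncertainties add in quadrature:
  (2·δr)² = 4.84;  (δp)² = 0.187;  (2·δa)² = 15.4
δS = √(20.4) = 4.52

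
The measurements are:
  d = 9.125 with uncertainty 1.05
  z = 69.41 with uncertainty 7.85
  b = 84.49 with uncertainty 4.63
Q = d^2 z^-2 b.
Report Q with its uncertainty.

1.460 ± 0.478

Each factor contributes (exponent × relative error)² to (δQ/Q)²:
  (2·δd/d)² = (2×0.115)² = 0.0530;  (-2·δz/z)² = (-2×0.113)² = 0.0512;  (1·δb/b)² = (1×0.0548)² = 0.00300
δQ/Q = √(0.107) = 0.327
Q = 1.460, so δQ = 0.327 × 1.460 = 0.478.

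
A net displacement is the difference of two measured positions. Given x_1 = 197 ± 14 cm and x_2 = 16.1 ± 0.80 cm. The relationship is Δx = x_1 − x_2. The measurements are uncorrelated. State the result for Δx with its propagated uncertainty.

181 ± 14.0 cm

For a sum/difference, combine absolute errors in quadrature:
  (δx_1)² = 196;  (δx_2)² = 0.640
δΔx = √(197) = 14.0 cm
Δx = 181 cm.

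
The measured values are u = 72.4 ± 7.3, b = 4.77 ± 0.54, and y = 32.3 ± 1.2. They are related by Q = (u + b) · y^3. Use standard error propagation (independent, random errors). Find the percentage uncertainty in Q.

14.6%

Let w = u + b = 77.2. δw = √(δu² + δb²) = √(53.3 + 0.292) = 7.32, so δw/w = 0.0949.
Q is then a monomial in w, y:
δQ/Q = √((δw/w)² + (3·δy/y)²) = √(0.00900 + 0.0124) = 0.146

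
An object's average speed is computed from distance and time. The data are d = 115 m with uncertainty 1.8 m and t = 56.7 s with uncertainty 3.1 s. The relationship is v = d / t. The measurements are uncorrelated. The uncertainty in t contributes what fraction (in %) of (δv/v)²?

(δv/v)² = (1·δd/d)² + (-1·δt/t)²
  d term: (1×0.0157)² = 0.000245
  t term: (-1×0.0547)² = 0.00299
Total = 0.00323. Share from t = 0.00299/0.00323 = 0.924.

92.4%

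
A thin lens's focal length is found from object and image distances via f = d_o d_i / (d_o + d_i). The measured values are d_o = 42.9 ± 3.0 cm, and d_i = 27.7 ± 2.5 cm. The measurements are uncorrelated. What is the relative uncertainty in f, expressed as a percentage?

∂f/∂d_o = (d_i/(d_o+d_i))² = 0.154;  ∂f/∂d_i = (d_o/(d_o+d_i))² = 0.369
δf = √((∂f/∂d_o · δd_o)² + (∂f/∂d_i · δd_i)²) = √(0.213 + 0.852) = 1.03 cm
f = 16.8 cm, so δf/f = 1.03/16.8 = 0.0613.

6.13%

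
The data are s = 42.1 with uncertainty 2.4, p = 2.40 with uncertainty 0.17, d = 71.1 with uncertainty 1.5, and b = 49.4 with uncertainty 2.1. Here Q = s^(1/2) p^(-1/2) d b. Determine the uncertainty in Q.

Products/powers → add relative errors in quadrature, weighted by exponent:
  (½·δs/s)² = (0.5×0.0570)² = 0.000812;  (−½·δp/p)² = (-0.5×0.0708)² = 0.00125;  (1·δd/d)² = (1×0.0211)² = 0.000445;  (1·δb/b)² = (1×0.0425)² = 0.00181
δQ/Q = √(0.00432) = 0.0657
Q = 14700, so δQ = 0.0657 × 14700 = 967.

967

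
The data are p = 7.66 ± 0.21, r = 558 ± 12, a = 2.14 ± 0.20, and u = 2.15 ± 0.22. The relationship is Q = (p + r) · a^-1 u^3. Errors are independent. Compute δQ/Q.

Let w = p + r = 566. δw = √(δp² + δr²) = √(0.0441 + 144) = 12.0, so δw/w = 0.0212.
Q is then a monomial in w, a, u:
δQ/Q = √((δw/w)² + (-1·δa/a)² + (3·δu/u)²) = √(0.000450 + 0.00873 + 0.0942) = 0.322

0.322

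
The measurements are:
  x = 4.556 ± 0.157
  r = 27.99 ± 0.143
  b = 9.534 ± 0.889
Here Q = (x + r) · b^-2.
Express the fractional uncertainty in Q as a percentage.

Let u = x + r = 32.55. δu = √(δx² + δr²) = √(0.0246 + 0.0204) = 0.212, so δu/u = 0.00653.
Q is then a monomial in u, b:
δQ/Q = √((δu/u)² + (-2·δb/b)²) = √(4.26e-05 + 0.0348) = 0.187

18.7%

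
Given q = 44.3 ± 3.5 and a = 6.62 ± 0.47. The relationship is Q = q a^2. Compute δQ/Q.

Q is a product of powers, so relative uncertainties combine in quadrature:
  (1·δq/q)² = (1×0.0790)² = 0.00624;  (2·δa/a)² = (2×0.0710)² = 0.0202
δQ/Q = √(0.0264) = 0.162

0.162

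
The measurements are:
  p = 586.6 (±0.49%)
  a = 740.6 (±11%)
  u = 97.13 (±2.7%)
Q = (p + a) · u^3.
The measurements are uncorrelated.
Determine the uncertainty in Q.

Let w = p + a = 1327. δw = √(δp² + δa²) = √(8.26 + 6640) = 81.5, so δw/w = 0.0614.
Q is then a monomial in w, u:
δQ/Q = √((δw/w)² + (3·δu/u)²) = √(0.00377 + 0.00656) = 0.102
Q = 1.216e+09, so δQ = 0.102 × 1.216e+09 = 1.24e+08.

1.24e+08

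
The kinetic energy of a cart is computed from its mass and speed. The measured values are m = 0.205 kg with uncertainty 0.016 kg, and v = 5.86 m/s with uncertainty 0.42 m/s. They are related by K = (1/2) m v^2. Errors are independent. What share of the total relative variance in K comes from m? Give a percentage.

(δK/K)² = (1·δm/m)² + (2·δv/v)²
  m term: (1×0.0780)² = 0.00609
  v term: (2×0.0717)² = 0.0205
Total = 0.0266. Share from m = 0.00609/0.0266 = 0.229.

22.9%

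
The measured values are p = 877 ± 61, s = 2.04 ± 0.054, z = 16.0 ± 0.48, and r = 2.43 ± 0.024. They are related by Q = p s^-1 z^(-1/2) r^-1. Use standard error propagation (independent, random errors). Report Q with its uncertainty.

For a monomial Q ∝ p, s^-1, z^(-1/2), r^-1, fractional errors add in quadrature:
  (1·δp/p)² = (1×0.0696)² = 0.00484;  (-1·δs/s)² = (-1×0.0265)² = 0.000701;  (−½·δz/z)² = (-0.5×0.0300)² = 0.000225;  (-1·δr/r)² = (-1×0.00988)² = 9.75e-05
δQ/Q = √(0.00586) = 0.0766
Q = 44.2, so δQ = 0.0766 × 44.2 = 3.39.

44.2 ± 3.39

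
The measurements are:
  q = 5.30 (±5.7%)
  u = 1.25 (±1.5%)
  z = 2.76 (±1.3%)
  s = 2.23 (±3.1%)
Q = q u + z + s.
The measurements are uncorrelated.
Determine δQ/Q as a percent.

3.43%

Let p = q·u = 6.62. δp/p = √((1·δq/q)² + (1·δu/u)²) = √(0.00325 + 0.000225) = 0.0589, so δp = 0.390.
Q = p + z + s: δQ = √(δp² + δz² + δs²) = √(0.152 + 0.00129 + 0.00478) = 0.398
Q = 11.6, so δQ/Q = 0.398/11.6 = 0.0343.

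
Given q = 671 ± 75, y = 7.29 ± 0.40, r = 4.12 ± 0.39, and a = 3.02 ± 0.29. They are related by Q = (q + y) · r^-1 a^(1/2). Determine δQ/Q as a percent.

Let u = q + y = 678. δu = √(δq² + δy²) = √(5620 + 0.160) = 75.0, so δu/u = 0.111.
Q is then a monomial in u, r, a:
δQ/Q = √((δu/u)² + (-1·δr/r)² + (½·δa/a)²) = √(0.0122 + 0.00896 + 0.00231) = 0.153

15.3%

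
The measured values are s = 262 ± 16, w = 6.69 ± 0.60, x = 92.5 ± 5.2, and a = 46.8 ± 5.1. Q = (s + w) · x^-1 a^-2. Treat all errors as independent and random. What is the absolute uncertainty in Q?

Let u = s + w = 269. δu = √(δs² + δw²) = √(256 + 0.360) = 16.0, so δu/u = 0.0596.
Q is then a monomial in u, x, a:
δQ/Q = √((δu/u)² + (-1·δx/x)² + (-2·δa/a)²) = √(0.00355 + 0.00316 + 0.0475) = 0.233
Q = 0.00133, so δQ = 0.233 × 0.00133 = 0.000309.

0.000309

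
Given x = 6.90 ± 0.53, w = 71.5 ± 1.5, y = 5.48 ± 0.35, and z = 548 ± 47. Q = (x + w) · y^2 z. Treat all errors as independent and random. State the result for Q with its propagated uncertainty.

(1.29 ± 0.200) × 10^6

Let u = x + w = 78.4. δu = √(δx² + δw²) = √(0.281 + 2.25) = 1.59, so δu/u = 0.0203.
Q is then a monomial in u, y, z:
δQ/Q = √((δu/u)² + (2·δy/y)² + (1·δz/z)²) = √(0.000412 + 0.0163 + 0.00736) = 0.155
Q = 1.29e+06, so δQ = 0.155 × 1.29e+06 = 2e+05.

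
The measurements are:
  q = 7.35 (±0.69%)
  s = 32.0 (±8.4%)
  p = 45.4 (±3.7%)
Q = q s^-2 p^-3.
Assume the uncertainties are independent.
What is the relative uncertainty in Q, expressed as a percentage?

Each factor contributes (exponent × relative error)² to (δQ/Q)²:
  (1·δq/q)² = (1×0.00690)² = 4.76e-05;  (-2·δs/s)² = (-2×0.0840)² = 0.0282;  (-3·δp/p)² = (-3×0.0370)² = 0.0123
δQ/Q = √(0.0406) = 0.201

20.1%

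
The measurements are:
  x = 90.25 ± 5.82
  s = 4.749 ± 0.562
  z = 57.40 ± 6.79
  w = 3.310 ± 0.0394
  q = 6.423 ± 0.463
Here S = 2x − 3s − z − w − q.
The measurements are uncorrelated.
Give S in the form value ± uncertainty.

99.12 ± 13.6

For a sum/difference, combine absolute errors in quadrature:
  (2·δx)² = 135;  (3·δs)² = 2.84;  (δz)² = 46.1;  (δw)² = 0.00155;  (δq)² = 0.214
δS = √(185) = 13.6
S = 99.12.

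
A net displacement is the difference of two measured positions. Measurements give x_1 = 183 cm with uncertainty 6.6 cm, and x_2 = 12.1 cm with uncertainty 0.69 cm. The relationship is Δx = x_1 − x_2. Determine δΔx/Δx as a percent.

3.88%

For a sum/difference, combine absolute errors in quadrature:
  (δx_1)² = 43.6;  (δx_2)² = 0.476
δΔx = √(44.0) = 6.64 cm
Δx = 171 cm, so δΔx/Δx = 6.64/171 = 0.0388.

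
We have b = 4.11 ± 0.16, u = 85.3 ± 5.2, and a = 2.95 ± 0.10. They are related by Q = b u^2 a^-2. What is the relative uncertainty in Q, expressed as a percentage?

14.5%

Relative error in a monomial: (δQ/Q)² = Σ (nᵢ · δxᵢ/xᵢ)².
  (1·δb/b)² = (1×0.0389)² = 0.00152;  (2·δu/u)² = (2×0.0610)² = 0.0149;  (-2·δa/a)² = (-2×0.0339)² = 0.00460
δQ/Q = √(0.0210) = 0.145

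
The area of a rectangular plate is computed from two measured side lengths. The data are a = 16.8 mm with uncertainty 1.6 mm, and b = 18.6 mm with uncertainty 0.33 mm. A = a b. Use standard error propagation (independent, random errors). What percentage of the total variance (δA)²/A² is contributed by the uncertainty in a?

96.6%

(δA/A)² = (1·δa/a)² + (1·δb/b)²
  a term: (1×0.0952)² = 0.00907
  b term: (1×0.0177)² = 0.000315
Total = 0.00939. Share from a = 0.00907/0.00939 = 0.966.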